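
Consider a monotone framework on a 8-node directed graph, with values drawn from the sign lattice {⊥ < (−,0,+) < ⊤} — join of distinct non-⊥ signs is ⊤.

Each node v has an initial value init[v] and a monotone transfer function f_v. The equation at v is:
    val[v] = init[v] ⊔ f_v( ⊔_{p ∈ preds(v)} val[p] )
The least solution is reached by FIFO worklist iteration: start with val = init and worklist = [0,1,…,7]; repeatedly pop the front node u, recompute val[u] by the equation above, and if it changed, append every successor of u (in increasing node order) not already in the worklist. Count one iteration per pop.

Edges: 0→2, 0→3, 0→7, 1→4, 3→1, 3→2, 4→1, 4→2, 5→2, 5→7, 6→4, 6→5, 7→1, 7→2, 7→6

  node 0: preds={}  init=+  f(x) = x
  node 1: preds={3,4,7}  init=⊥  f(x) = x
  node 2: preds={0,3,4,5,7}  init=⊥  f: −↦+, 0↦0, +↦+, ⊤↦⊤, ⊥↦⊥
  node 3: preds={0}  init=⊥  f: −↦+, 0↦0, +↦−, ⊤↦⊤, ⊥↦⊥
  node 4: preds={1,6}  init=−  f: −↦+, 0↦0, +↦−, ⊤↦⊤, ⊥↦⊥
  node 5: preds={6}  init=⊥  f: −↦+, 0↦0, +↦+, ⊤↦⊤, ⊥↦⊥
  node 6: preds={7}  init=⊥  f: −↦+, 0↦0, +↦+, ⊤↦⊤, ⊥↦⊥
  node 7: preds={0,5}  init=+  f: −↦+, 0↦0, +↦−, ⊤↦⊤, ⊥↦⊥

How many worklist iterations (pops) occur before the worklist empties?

Worklist (19 pops):
  #1 pop 0: in=⊥ → + (no change)
  #2 pop 1: in=⊤ → ⊤ (was ⊥); enqueue []
  #3 pop 2: in=⊤ → ⊤ (was ⊥); enqueue []
  #4 pop 3: in=+ → − (was ⊥); enqueue [1,2]
  #5 pop 4: in=⊤ → ⊤ (was −); enqueue []
  #6 pop 5: in=⊥ → ⊥ (no change)
  #7 pop 6: in=+ → + (was ⊥); enqueue [4,5]
  #8 pop 7: in=+ → ⊤ (was +); enqueue [6]
  #9 pop 1: in=⊤ → ⊤ (no change)
  #10 pop 2: in=⊤ → ⊤ (no change)
  #11 pop 4: in=⊤ → ⊤ (no change)
  #12 pop 5: in=+ → + (was ⊥); enqueue [2,7]
  #13 pop 6: in=⊤ → ⊤ (was +); enqueue [4,5]
  #14 pop 2: in=⊤ → ⊤ (no change)
  #15 pop 7: in=+ → ⊤ (no change)
  #16 pop 4: in=⊤ → ⊤ (no change)
  #17 pop 5: in=⊤ → ⊤ (was +); enqueue [2,7]
  #18 pop 2: in=⊤ → ⊤ (no change)
  #19 pop 7: in=⊤ → ⊤ (no change)

Fixpoint:
  val[0] = +
  val[1] = ⊤
  val[2] = ⊤
  val[3] = −
  val[4] = ⊤
  val[5] = ⊤
  val[6] = ⊤
  val[7] = ⊤

19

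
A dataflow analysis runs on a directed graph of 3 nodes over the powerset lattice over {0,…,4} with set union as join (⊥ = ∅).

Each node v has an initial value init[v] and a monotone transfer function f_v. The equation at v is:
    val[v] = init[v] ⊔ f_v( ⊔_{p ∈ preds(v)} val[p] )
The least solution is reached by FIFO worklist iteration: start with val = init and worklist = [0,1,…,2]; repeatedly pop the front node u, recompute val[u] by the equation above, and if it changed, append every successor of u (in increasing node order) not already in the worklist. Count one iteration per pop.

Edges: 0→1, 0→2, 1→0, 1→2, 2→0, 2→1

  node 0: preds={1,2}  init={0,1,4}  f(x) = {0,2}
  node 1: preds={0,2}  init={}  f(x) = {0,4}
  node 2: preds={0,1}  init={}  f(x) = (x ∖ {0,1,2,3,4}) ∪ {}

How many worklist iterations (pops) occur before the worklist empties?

Trace (4 dequeues):
  [1] u=0 | in {} | out {0,1,2,4} | prev {0,1,4} | push {}
  [2] u=1 | in {0,1,2,4} | out {0,4} | prev {} | push {0}
  [3] u=2 | in {0,1,2,4} | out {} | ==
  [4] u=0 | in {0,4} | out {0,1,2,4} | ==

Converged values:
  [0] {0,1,2,4}
  [1] {0,4}
  [2] {}

4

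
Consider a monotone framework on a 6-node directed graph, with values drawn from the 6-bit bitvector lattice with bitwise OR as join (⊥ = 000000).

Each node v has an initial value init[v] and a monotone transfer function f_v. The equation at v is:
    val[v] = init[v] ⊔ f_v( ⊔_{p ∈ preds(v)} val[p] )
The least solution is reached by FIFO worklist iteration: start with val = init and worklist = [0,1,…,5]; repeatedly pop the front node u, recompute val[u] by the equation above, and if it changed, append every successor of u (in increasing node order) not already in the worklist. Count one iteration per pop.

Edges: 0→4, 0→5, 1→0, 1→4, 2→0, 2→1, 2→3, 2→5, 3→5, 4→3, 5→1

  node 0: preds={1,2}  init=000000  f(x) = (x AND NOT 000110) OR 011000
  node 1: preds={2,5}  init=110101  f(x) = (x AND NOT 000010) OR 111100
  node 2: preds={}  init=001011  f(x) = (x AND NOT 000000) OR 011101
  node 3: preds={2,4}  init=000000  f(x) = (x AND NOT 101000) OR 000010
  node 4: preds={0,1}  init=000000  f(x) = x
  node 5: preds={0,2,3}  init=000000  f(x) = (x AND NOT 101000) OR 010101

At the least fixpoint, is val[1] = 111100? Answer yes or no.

Iteration log — 9 steps:
  step 1. node 0  ⊔preds=111111  new=111001  old=000000  +wl: 
  step 2. node 1  ⊔preds=001011  new=111101  old=110101  +wl: 0
  step 3. node 2  ⊔preds=000000  new=011111  old=001011  +wl: 1
  step 4. node 3  ⊔preds=011111  new=010111  old=000000  +wl: 
  step 5. node 4  ⊔preds=111101  new=111101  old=000000  +wl: 3
  step 6. node 5  ⊔preds=111111  new=010111  old=000000  +wl: 
  step 7. node 0  ⊔preds=111111  new=111001  stable
  step 8. node 1  ⊔preds=011111  new=111101  stable
  step 9. node 3  ⊔preds=111111  new=010111  stable

Least fixpoint reached:
  node 0: 111001
  node 1: 111101
  node 2: 011111
  node 3: 010111
  node 4: 111101
  node 5: 010111

no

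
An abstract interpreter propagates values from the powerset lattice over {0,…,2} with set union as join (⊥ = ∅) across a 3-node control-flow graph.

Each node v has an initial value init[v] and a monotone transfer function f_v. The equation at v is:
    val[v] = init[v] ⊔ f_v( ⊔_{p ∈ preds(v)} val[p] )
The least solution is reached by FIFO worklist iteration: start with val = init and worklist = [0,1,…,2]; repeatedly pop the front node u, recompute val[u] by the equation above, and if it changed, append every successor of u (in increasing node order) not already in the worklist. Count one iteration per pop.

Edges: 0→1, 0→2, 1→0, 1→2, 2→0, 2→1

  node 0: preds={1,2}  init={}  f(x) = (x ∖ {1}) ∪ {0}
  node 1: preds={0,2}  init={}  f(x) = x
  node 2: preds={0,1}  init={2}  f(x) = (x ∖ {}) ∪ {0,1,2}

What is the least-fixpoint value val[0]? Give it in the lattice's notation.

Iteration log — 7 steps:
  step 1. node 0  ⊔preds={2}  new={0,2}  old={}  +wl: 
  step 2. node 1  ⊔preds={0,2}  new={0,2}  old={}  +wl: 0
  step 3. node 2  ⊔preds={0,2}  new={0,1,2}  old={2}  +wl: 1
  step 4. node 0  ⊔preds={0,1,2}  new={0,2}  stable
  step 5. node 1  ⊔preds={0,1,2}  new={0,1,2}  old={0,2}  +wl: 0,2
  step 6. node 0  ⊔preds={0,1,2}  new={0,2}  stable
  step 7. node 2  ⊔preds={0,1,2}  new={0,1,2}  stable

Least fixpoint reached:
  node 0: {0,2}
  node 1: {0,1,2}
  node 2: {0,1,2}

{0,2}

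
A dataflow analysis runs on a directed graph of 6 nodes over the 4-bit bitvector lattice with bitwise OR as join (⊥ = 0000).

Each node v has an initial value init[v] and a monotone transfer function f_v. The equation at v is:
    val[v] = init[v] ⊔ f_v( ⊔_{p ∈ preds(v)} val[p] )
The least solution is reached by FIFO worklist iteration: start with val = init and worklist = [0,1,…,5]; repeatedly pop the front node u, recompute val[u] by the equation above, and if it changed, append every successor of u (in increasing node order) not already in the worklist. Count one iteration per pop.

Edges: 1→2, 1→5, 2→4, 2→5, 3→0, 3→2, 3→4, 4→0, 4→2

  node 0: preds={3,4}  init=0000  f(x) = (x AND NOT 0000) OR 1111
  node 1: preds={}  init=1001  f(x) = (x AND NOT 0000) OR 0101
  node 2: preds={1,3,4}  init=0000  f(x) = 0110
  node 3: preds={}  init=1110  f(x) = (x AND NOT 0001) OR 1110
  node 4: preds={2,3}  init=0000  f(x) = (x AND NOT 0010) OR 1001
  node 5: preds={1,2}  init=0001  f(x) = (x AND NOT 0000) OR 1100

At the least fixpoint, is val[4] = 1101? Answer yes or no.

yes

Iteration log — 8 steps:
  step 1. node 0  ⊔preds=1110  new=1111  old=0000  +wl: 
  step 2. node 1  ⊔preds=0000  new=1101  old=1001  +wl: 
  step 3. node 2  ⊔preds=1111  new=0110  old=0000  +wl: 
  step 4. node 3  ⊔preds=0000  new=1110  stable
  step 5. node 4  ⊔preds=1110  new=1101  old=0000  +wl: 0,2
  step 6. node 5  ⊔preds=1111  new=1111  old=0001  +wl: 
  step 7. node 0  ⊔preds=1111  new=1111  stable
  step 8. node 2  ⊔preds=1111  new=0110  stable

Least fixpoint reached:
  node 0: 1111
  node 1: 1101
  node 2: 0110
  node 3: 1110
  node 4: 1101
  node 5: 1111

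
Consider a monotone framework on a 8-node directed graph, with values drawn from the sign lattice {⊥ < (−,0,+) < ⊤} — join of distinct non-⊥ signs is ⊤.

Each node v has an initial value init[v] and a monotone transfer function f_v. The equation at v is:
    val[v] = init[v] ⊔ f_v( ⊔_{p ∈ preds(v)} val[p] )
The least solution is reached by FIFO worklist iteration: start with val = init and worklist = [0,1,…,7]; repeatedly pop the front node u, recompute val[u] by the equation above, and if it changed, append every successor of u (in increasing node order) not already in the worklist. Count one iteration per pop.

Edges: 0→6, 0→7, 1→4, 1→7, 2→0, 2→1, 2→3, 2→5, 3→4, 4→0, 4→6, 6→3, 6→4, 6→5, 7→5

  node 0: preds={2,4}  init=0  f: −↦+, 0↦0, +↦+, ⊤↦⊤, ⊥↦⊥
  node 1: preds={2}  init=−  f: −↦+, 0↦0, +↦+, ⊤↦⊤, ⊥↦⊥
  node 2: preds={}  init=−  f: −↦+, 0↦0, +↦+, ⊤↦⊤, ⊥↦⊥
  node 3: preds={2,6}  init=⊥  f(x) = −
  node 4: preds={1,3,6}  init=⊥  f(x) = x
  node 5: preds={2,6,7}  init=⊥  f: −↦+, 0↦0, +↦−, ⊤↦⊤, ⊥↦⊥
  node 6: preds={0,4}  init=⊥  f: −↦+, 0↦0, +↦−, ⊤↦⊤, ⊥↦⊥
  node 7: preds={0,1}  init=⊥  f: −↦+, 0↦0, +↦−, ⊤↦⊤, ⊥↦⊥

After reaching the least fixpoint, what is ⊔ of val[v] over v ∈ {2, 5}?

⊤

Worklist (12 pops):
  #1 pop 0: in=− → ⊤ (was 0); enqueue []
  #2 pop 1: in=− → ⊤ (was −); enqueue []
  #3 pop 2: in=⊥ → − (no change)
  #4 pop 3: in=− → − (was ⊥); enqueue []
  #5 pop 4: in=⊤ → ⊤ (was ⊥); enqueue [0]
  #6 pop 5: in=− → + (was ⊥); enqueue []
  #7 pop 6: in=⊤ → ⊤ (was ⊥); enqueue [3,4,5]
  #8 pop 7: in=⊤ → ⊤ (was ⊥); enqueue []
  #9 pop 0: in=⊤ → ⊤ (no change)
  #10 pop 3: in=⊤ → − (no change)
  #11 pop 4: in=⊤ → ⊤ (no change)
  #12 pop 5: in=⊤ → ⊤ (was +); enqueue []

Fixpoint:
  val[0] = ⊤
  val[1] = ⊤
  val[2] = −
  val[3] = −
  val[4] = ⊤
  val[5] = ⊤
  val[6] = ⊤
  val[7] = ⊤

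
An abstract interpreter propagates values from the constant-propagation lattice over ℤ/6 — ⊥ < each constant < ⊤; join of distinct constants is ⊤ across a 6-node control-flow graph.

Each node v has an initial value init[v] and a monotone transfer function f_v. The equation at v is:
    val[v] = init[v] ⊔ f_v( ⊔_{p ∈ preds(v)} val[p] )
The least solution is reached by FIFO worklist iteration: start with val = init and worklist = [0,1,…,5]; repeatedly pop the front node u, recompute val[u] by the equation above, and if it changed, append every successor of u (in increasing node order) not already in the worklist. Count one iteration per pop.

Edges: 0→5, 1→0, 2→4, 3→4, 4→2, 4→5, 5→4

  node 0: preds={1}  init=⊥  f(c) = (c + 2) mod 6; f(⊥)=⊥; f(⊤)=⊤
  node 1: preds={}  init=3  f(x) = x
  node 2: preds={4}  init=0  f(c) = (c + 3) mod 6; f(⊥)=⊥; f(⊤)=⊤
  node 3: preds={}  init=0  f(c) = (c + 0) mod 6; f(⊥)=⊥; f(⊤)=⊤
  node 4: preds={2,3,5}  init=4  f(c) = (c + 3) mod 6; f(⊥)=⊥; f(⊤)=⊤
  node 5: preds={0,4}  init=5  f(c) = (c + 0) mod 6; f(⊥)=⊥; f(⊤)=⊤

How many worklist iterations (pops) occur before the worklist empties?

8

Worklist (8 pops):
  #1 pop 0: in=3 → 5 (was ⊥); enqueue []
  #2 pop 1: in=⊥ → 3 (no change)
  #3 pop 2: in=4 → ⊤ (was 0); enqueue []
  #4 pop 3: in=⊥ → 0 (no change)
  #5 pop 4: in=⊤ → ⊤ (was 4); enqueue [2]
  #6 pop 5: in=⊤ → ⊤ (was 5); enqueue [4]
  #7 pop 2: in=⊤ → ⊤ (no change)
  #8 pop 4: in=⊤ → ⊤ (no change)

Fixpoint:
  val[0] = 5
  val[1] = 3
  val[2] = ⊤
  val[3] = 0
  val[4] = ⊤
  val[5] = ⊤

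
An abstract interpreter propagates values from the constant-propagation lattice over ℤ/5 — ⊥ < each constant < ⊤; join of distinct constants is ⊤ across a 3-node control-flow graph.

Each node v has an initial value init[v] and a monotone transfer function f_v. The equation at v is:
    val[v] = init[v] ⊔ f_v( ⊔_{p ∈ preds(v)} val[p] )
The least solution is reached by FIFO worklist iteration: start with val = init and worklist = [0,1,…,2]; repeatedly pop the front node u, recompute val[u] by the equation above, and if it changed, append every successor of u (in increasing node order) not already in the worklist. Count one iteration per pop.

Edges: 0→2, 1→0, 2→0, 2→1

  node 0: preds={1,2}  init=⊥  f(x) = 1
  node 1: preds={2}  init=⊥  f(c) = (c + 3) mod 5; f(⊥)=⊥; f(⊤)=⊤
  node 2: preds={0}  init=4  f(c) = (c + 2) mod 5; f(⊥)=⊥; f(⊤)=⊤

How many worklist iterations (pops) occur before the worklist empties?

Iteration log — 6 steps:
  step 1. node 0  ⊔preds=4  new=1  old=⊥  +wl: 
  step 2. node 1  ⊔preds=4  new=2  old=⊥  +wl: 0
  step 3. node 2  ⊔preds=1  new=⊤  old=4  +wl: 1
  step 4. node 0  ⊔preds=⊤  new=1  stable
  step 5. node 1  ⊔preds=⊤  new=⊤  old=2  +wl: 0
  step 6. node 0  ⊔preds=⊤  new=1  stable

Least fixpoint reached:
  node 0: 1
  node 1: ⊤
  node 2: ⊤

6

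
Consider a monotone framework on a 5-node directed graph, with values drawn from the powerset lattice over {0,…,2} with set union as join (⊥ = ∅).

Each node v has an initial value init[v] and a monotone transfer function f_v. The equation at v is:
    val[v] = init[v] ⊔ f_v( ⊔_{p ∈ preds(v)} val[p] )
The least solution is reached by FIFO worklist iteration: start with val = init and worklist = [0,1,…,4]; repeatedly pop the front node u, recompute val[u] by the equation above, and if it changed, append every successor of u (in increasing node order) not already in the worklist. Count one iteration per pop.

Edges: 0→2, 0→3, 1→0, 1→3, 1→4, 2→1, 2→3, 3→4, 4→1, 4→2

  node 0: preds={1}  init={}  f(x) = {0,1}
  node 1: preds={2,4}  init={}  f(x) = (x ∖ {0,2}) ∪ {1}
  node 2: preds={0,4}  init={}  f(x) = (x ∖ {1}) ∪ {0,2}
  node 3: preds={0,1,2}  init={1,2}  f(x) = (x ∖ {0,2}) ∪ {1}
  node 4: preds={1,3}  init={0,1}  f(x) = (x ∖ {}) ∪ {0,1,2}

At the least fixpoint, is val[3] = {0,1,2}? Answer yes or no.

Trace (8 dequeues):
  [1] u=0 | in {} | out {0,1} | prev {} | push {}
  [2] u=1 | in {0,1} | out {1} | prev {} | push {0}
  [3] u=2 | in {0,1} | out {0,2} | prev {} | push {1}
  [4] u=3 | in {0,1,2} | out {1,2} | ==
  [5] u=4 | in {1,2} | out {0,1,2} | prev {0,1} | push {2}
  [6] u=0 | in {1} | out {0,1} | ==
  [7] u=1 | in {0,1,2} | out {1} | ==
  [8] u=2 | in {0,1,2} | out {0,2} | ==

Converged values:
  [0] {0,1}
  [1] {1}
  [2] {0,2}
  [3] {1,2}
  [4] {0,1,2}

no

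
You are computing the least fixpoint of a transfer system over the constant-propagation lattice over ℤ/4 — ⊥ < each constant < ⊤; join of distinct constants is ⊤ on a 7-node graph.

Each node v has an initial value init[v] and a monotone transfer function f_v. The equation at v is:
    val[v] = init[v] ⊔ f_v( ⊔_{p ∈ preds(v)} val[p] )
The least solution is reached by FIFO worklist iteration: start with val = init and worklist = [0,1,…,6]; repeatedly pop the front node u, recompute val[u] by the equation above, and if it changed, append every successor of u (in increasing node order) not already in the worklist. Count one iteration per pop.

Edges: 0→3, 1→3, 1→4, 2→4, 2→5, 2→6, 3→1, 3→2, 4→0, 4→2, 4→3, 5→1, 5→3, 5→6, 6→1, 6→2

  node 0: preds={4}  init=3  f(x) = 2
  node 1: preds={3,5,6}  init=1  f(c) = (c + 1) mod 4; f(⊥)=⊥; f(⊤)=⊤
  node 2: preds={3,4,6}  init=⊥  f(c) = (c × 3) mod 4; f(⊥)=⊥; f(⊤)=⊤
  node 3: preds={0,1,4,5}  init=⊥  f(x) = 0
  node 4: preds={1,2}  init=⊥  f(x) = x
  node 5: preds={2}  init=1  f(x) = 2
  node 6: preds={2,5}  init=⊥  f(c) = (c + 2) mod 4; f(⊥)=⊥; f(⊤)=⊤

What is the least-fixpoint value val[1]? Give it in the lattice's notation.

⊤

Worklist (14 pops):
  #1 pop 0: in=⊥ → ⊤ (was 3); enqueue []
  #2 pop 1: in=1 → ⊤ (was 1); enqueue []
  #3 pop 2: in=⊥ → ⊥ (no change)
  #4 pop 3: in=⊤ → 0 (was ⊥); enqueue [1,2]
  #5 pop 4: in=⊤ → ⊤ (was ⊥); enqueue [0,3]
  #6 pop 5: in=⊥ → ⊤ (was 1); enqueue []
  #7 pop 6: in=⊤ → ⊤ (was ⊥); enqueue []
  #8 pop 1: in=⊤ → ⊤ (no change)
  #9 pop 2: in=⊤ → ⊤ (was ⊥); enqueue [4,5,6]
  #10 pop 0: in=⊤ → ⊤ (no change)
  #11 pop 3: in=⊤ → 0 (no change)
  #12 pop 4: in=⊤ → ⊤ (no change)
  #13 pop 5: in=⊤ → ⊤ (no change)
  #14 pop 6: in=⊤ → ⊤ (no change)

Fixpoint:
  val[0] = ⊤
  val[1] = ⊤
  val[2] = ⊤
  val[3] = 0
  val[4] = ⊤
  val[5] = ⊤
  val[6] = ⊤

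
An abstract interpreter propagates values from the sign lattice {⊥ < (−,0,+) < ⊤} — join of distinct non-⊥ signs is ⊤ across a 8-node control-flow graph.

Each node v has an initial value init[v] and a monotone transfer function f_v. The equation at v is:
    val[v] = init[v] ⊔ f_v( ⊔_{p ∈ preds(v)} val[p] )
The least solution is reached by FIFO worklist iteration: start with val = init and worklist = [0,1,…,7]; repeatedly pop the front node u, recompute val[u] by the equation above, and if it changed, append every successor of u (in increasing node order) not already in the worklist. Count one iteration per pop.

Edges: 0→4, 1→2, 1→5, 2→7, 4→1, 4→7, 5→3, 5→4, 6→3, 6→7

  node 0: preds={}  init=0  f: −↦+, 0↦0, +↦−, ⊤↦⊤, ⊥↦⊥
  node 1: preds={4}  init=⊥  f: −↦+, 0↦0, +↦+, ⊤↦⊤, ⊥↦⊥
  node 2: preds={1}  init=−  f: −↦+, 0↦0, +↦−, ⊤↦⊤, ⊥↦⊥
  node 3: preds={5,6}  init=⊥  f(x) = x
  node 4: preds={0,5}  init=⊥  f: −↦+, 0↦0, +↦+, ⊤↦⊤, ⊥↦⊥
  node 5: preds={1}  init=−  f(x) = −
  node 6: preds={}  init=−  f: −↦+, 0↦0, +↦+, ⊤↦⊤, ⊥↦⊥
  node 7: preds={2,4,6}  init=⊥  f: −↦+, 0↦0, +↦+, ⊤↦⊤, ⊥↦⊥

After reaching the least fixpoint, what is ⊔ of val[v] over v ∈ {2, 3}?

Worklist (12 pops):
  #1 pop 0: in=⊥ → 0 (no change)
  #2 pop 1: in=⊥ → ⊥ (no change)
  #3 pop 2: in=⊥ → − (no change)
  #4 pop 3: in=− → − (was ⊥); enqueue []
  #5 pop 4: in=⊤ → ⊤ (was ⊥); enqueue [1]
  #6 pop 5: in=⊥ → − (no change)
  #7 pop 6: in=⊥ → − (no change)
  #8 pop 7: in=⊤ → ⊤ (was ⊥); enqueue []
  #9 pop 1: in=⊤ → ⊤ (was ⊥); enqueue [2,5]
  #10 pop 2: in=⊤ → ⊤ (was −); enqueue [7]
  #11 pop 5: in=⊤ → − (no change)
  #12 pop 7: in=⊤ → ⊤ (no change)

Fixpoint:
  val[0] = 0
  val[1] = ⊤
  val[2] = ⊤
  val[3] = −
  val[4] = ⊤
  val[5] = −
  val[6] = −
  val[7] = ⊤

⊤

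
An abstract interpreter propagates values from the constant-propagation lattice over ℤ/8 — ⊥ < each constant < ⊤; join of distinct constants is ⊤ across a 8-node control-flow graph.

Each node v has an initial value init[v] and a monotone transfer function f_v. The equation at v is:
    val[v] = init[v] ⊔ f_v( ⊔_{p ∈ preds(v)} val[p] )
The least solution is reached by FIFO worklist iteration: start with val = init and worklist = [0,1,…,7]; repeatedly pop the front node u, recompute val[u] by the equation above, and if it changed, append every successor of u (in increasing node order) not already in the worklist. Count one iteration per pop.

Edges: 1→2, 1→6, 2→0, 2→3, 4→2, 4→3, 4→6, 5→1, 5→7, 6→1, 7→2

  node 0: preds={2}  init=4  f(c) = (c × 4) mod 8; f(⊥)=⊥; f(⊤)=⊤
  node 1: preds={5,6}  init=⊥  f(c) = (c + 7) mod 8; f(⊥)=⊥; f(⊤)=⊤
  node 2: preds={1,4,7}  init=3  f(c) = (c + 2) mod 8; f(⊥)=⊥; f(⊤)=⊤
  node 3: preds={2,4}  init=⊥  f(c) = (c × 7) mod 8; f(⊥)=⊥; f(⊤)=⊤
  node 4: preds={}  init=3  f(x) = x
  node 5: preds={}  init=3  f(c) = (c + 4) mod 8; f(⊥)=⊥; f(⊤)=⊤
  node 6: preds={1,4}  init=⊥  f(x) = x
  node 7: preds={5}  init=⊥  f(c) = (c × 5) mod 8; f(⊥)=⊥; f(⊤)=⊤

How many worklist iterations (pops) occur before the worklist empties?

Worklist (12 pops):
  #1 pop 0: in=3 → 4 (no change)
  #2 pop 1: in=3 → 2 (was ⊥); enqueue []
  #3 pop 2: in=⊤ → ⊤ (was 3); enqueue [0]
  #4 pop 3: in=⊤ → ⊤ (was ⊥); enqueue []
  #5 pop 4: in=⊥ → 3 (no change)
  #6 pop 5: in=⊥ → 3 (no change)
  #7 pop 6: in=⊤ → ⊤ (was ⊥); enqueue [1]
  #8 pop 7: in=3 → 7 (was ⊥); enqueue [2]
  #9 pop 0: in=⊤ → ⊤ (was 4); enqueue []
  #10 pop 1: in=⊤ → ⊤ (was 2); enqueue [6]
  #11 pop 2: in=⊤ → ⊤ (no change)
  #12 pop 6: in=⊤ → ⊤ (no change)

Fixpoint:
  val[0] = ⊤
  val[1] = ⊤
  val[2] = ⊤
  val[3] = ⊤
  val[4] = 3
  val[5] = 3
  val[6] = ⊤
  val[7] = 7

12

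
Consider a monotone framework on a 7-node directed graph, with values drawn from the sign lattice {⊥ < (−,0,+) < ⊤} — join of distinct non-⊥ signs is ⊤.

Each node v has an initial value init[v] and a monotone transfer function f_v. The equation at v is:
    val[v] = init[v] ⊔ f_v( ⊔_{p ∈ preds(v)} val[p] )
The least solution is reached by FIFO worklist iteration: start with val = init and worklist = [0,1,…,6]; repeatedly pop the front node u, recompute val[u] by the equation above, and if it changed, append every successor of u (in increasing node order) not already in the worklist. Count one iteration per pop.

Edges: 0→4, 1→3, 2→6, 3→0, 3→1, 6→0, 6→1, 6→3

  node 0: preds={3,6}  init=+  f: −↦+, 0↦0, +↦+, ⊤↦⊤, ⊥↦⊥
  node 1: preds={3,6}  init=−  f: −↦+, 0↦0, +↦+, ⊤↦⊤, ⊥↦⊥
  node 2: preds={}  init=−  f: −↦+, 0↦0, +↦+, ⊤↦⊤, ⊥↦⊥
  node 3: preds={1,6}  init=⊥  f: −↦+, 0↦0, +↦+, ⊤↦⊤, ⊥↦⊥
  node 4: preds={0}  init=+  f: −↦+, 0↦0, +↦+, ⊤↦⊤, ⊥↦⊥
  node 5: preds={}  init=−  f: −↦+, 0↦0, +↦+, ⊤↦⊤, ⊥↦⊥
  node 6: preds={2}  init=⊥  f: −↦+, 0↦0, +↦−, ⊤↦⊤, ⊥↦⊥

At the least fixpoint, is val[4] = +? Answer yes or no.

no

Worklist (13 pops):
  #1 pop 0: in=⊥ → + (no change)
  #2 pop 1: in=⊥ → − (no change)
  #3 pop 2: in=⊥ → − (no change)
  #4 pop 3: in=− → + (was ⊥); enqueue [0,1]
  #5 pop 4: in=+ → + (no change)
  #6 pop 5: in=⊥ → − (no change)
  #7 pop 6: in=− → + (was ⊥); enqueue [3]
  #8 pop 0: in=+ → + (no change)
  #9 pop 1: in=+ → ⊤ (was −); enqueue []
  #10 pop 3: in=⊤ → ⊤ (was +); enqueue [0,1]
  #11 pop 0: in=⊤ → ⊤ (was +); enqueue [4]
  #12 pop 1: in=⊤ → ⊤ (no change)
  #13 pop 4: in=⊤ → ⊤ (was +); enqueue []

Fixpoint:
  val[0] = ⊤
  val[1] = ⊤
  val[2] = −
  val[3] = ⊤
  val[4] = ⊤
  val[5] = −
  val[6] = +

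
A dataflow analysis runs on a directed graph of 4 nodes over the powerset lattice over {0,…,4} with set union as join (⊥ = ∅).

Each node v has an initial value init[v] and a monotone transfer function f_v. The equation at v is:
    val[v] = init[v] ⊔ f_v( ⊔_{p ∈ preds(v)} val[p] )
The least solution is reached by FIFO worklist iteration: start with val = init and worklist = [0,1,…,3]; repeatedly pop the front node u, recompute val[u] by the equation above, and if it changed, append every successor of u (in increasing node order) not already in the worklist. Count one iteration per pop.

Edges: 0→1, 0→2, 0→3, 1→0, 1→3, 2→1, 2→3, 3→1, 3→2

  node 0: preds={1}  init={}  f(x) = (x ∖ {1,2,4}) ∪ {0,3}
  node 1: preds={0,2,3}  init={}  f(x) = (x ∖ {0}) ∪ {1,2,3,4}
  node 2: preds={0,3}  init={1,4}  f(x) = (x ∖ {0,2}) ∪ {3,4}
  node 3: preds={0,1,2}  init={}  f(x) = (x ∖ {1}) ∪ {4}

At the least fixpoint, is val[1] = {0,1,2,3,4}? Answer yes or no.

Iteration log — 7 steps:
  step 1. node 0  ⊔preds={}  new={0,3}  old={}  +wl: 
  step 2. node 1  ⊔preds={0,1,3,4}  new={1,2,3,4}  old={}  +wl: 0
  step 3. node 2  ⊔preds={0,3}  new={1,3,4}  old={1,4}  +wl: 1
  step 4. node 3  ⊔preds={0,1,2,3,4}  new={0,2,3,4}  old={}  +wl: 2
  step 5. node 0  ⊔preds={1,2,3,4}  new={0,3}  stable
  step 6. node 1  ⊔preds={0,1,2,3,4}  new={1,2,3,4}  stable
  step 7. node 2  ⊔preds={0,2,3,4}  new={1,3,4}  stable

Least fixpoint reached:
  node 0: {0,3}
  node 1: {1,2,3,4}
  node 2: {1,3,4}
  node 3: {0,2,3,4}

no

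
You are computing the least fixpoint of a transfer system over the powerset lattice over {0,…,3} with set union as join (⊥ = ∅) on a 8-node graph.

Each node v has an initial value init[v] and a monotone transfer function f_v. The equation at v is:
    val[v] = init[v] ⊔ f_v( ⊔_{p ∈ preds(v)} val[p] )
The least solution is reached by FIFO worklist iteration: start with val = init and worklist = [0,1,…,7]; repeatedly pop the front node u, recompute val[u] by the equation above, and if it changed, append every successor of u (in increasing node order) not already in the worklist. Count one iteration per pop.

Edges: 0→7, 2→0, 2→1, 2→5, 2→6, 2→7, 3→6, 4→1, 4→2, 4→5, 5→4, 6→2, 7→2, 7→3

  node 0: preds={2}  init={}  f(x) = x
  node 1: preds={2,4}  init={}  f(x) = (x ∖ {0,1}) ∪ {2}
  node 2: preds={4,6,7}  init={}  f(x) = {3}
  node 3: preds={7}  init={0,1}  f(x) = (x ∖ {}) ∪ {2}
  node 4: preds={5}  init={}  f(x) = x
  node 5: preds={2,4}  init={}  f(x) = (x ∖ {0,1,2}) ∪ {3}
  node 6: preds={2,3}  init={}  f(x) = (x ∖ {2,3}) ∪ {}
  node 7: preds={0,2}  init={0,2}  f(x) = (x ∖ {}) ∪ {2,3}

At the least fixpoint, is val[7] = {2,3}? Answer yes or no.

no

Iteration log — 17 steps:
  step 1. node 0  ⊔preds={}  new={}  stable
  step 2. node 1  ⊔preds={}  new={2}  old={}  +wl: 
  step 3. node 2  ⊔preds={0,2}  new={3}  old={}  +wl: 0,1
  step 4. node 3  ⊔preds={0,2}  new={0,1,2}  old={0,1}  +wl: 
  step 5. node 4  ⊔preds={}  new={}  stable
  step 6. node 5  ⊔preds={3}  new={3}  old={}  +wl: 4
  step 7. node 6  ⊔preds={0,1,2,3}  new={0,1}  old={}  +wl: 2
  step 8. node 7  ⊔preds={3}  new={0,2,3}  old={0,2}  +wl: 3
  step 9. node 0  ⊔preds={3}  new={3}  old={}  +wl: 7
  step 10. node 1  ⊔preds={3}  new={2,3}  old={2}  +wl: 
  step 11. node 4  ⊔preds={3}  new={3}  old={}  +wl: 1,5
  step 12. node 2  ⊔preds={0,1,2,3}  new={3}  stable
  step 13. node 3  ⊔preds={0,2,3}  new={0,1,2,3}  old={0,1,2}  +wl: 6
  step 14. node 7  ⊔preds={3}  new={0,2,3}  stable
  step 15. node 1  ⊔preds={3}  new={2,3}  stable
  step 16. node 5  ⊔preds={3}  new={3}  stable
  step 17. node 6  ⊔preds={0,1,2,3}  new={0,1}  stable

Least fixpoint reached:
  node 0: {3}
  node 1: {2,3}
  node 2: {3}
  node 3: {0,1,2,3}
  node 4: {3}
  node 5: {3}
  node 6: {0,1}
  node 7: {0,2,3}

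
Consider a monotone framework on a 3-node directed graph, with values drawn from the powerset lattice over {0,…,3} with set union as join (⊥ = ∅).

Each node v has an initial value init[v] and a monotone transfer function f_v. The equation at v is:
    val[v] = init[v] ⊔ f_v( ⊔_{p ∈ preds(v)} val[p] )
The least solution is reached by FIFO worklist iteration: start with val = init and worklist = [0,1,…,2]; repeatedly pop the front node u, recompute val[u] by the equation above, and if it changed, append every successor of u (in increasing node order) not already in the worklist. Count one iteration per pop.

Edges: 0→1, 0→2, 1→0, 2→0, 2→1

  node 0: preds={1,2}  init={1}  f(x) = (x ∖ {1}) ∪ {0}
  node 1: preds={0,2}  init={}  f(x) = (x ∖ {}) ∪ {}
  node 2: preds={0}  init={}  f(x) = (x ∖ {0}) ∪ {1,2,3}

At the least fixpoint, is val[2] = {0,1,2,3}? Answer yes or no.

no

Iteration log — 7 steps:
  step 1. node 0  ⊔preds={}  new={0,1}  old={1}  +wl: 
  step 2. node 1  ⊔preds={0,1}  new={0,1}  old={}  +wl: 0
  step 3. node 2  ⊔preds={0,1}  new={1,2,3}  old={}  +wl: 1
  step 4. node 0  ⊔preds={0,1,2,3}  new={0,1,2,3}  old={0,1}  +wl: 2
  step 5. node 1  ⊔preds={0,1,2,3}  new={0,1,2,3}  old={0,1}  +wl: 0
  step 6. node 2  ⊔preds={0,1,2,3}  new={1,2,3}  stable
  step 7. node 0  ⊔preds={0,1,2,3}  new={0,1,2,3}  stable

Least fixpoint reached:
  node 0: {0,1,2,3}
  node 1: {0,1,2,3}
  node 2: {1,2,3}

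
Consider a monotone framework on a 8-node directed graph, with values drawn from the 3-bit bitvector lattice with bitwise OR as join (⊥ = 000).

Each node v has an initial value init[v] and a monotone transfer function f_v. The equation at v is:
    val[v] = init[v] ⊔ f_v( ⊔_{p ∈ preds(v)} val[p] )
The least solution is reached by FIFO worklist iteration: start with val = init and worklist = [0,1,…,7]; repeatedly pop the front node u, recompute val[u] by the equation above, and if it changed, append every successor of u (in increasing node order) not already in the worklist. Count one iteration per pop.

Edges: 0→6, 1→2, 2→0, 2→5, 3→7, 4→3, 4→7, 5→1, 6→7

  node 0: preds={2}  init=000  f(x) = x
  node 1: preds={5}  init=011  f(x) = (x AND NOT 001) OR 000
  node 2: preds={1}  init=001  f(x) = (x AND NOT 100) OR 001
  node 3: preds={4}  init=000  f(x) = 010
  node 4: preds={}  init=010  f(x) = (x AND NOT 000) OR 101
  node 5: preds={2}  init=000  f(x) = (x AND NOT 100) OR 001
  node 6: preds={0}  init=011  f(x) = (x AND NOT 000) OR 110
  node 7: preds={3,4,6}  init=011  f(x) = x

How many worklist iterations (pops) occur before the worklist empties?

12

Iteration log — 12 steps:
  step 1. node 0  ⊔preds=001  new=001  old=000  +wl: 
  step 2. node 1  ⊔preds=000  new=011  stable
  step 3. node 2  ⊔preds=011  new=011  old=001  +wl: 0
  step 4. node 3  ⊔preds=010  new=010  old=000  +wl: 
  step 5. node 4  ⊔preds=000  new=111  old=010  +wl: 3
  step 6. node 5  ⊔preds=011  new=011  old=000  +wl: 1
  step 7. node 6  ⊔preds=001  new=111  old=011  +wl: 
  step 8. node 7  ⊔preds=111  new=111  old=011  +wl: 
  step 9. node 0  ⊔preds=011  new=011  old=001  +wl: 6
  step 10. node 3  ⊔preds=111  new=010  stable
  step 11. node 1  ⊔preds=011  new=011  stable
  step 12. node 6  ⊔preds=011  new=111  stable

Least fixpoint reached:
  node 0: 011
  node 1: 011
  node 2: 011
  node 3: 010
  node 4: 111
  node 5: 011
  node 6: 111
  node 7: 111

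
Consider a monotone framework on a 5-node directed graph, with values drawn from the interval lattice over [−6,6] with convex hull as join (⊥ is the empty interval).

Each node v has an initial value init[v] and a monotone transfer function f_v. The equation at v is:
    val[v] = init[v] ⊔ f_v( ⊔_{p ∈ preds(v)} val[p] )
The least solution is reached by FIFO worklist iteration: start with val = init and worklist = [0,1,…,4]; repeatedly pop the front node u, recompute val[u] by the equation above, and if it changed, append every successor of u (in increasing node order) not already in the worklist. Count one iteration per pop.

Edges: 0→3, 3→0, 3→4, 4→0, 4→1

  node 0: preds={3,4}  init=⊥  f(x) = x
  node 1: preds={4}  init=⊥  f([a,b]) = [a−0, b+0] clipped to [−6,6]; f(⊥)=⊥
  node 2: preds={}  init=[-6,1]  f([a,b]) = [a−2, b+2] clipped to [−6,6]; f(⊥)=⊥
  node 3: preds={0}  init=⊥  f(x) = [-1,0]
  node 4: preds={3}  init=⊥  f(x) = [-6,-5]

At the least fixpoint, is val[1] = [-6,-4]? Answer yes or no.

Iteration log — 8 steps:
  step 1. node 0  ⊔preds=⊥  new=⊥  stable
  step 2. node 1  ⊔preds=⊥  new=⊥  stable
  step 3. node 2  ⊔preds=⊥  new=[-6,1]  stable
  step 4. node 3  ⊔preds=⊥  new=[-1,0]  old=⊥  +wl: 0
  step 5. node 4  ⊔preds=[-1,0]  new=[-6,-5]  old=⊥  +wl: 1
  step 6. node 0  ⊔preds=[-6,0]  new=[-6,0]  old=⊥  +wl: 3
  step 7. node 1  ⊔preds=[-6,-5]  new=[-6,-5]  old=⊥  +wl: 
  step 8. node 3  ⊔preds=[-6,0]  new=[-1,0]  stable

Least fixpoint reached:
  node 0: [-6,0]
  node 1: [-6,-5]
  node 2: [-6,1]
  node 3: [-1,0]
  node 4: [-6,-5]

no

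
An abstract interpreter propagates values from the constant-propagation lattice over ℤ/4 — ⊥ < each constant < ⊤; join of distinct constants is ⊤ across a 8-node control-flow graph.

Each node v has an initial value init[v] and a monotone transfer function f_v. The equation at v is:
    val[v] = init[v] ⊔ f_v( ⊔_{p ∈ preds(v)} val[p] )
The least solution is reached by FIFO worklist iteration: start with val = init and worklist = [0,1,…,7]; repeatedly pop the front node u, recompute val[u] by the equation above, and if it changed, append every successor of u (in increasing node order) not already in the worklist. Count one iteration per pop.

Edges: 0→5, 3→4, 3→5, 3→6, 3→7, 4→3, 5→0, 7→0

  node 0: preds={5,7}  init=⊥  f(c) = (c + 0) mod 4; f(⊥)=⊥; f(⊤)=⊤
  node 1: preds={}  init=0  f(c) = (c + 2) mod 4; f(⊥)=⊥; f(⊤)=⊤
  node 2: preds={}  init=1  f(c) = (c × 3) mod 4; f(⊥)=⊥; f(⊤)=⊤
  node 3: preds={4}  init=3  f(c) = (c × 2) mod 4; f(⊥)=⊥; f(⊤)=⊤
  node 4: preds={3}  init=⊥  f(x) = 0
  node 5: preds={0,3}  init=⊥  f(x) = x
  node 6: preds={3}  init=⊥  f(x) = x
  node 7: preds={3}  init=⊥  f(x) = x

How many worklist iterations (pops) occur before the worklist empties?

Worklist (16 pops):
  #1 pop 0: in=⊥ → ⊥ (no change)
  #2 pop 1: in=⊥ → 0 (no change)
  #3 pop 2: in=⊥ → 1 (no change)
  #4 pop 3: in=⊥ → 3 (no change)
  #5 pop 4: in=3 → 0 (was ⊥); enqueue [3]
  #6 pop 5: in=3 → 3 (was ⊥); enqueue [0]
  #7 pop 6: in=3 → 3 (was ⊥); enqueue []
  #8 pop 7: in=3 → 3 (was ⊥); enqueue []
  #9 pop 3: in=0 → ⊤ (was 3); enqueue [4,5,6,7]
  #10 pop 0: in=3 → 3 (was ⊥); enqueue []
  #11 pop 4: in=⊤ → 0 (no change)
  #12 pop 5: in=⊤ → ⊤ (was 3); enqueue [0]
  #13 pop 6: in=⊤ → ⊤ (was 3); enqueue []
  #14 pop 7: in=⊤ → ⊤ (was 3); enqueue []
  #15 pop 0: in=⊤ → ⊤ (was 3); enqueue [5]
  #16 pop 5: in=⊤ → ⊤ (no change)

Fixpoint:
  val[0] = ⊤
  val[1] = 0
  val[2] = 1
  val[3] = ⊤
  val[4] = 0
  val[5] = ⊤
  val[6] = ⊤
  val[7] = ⊤

16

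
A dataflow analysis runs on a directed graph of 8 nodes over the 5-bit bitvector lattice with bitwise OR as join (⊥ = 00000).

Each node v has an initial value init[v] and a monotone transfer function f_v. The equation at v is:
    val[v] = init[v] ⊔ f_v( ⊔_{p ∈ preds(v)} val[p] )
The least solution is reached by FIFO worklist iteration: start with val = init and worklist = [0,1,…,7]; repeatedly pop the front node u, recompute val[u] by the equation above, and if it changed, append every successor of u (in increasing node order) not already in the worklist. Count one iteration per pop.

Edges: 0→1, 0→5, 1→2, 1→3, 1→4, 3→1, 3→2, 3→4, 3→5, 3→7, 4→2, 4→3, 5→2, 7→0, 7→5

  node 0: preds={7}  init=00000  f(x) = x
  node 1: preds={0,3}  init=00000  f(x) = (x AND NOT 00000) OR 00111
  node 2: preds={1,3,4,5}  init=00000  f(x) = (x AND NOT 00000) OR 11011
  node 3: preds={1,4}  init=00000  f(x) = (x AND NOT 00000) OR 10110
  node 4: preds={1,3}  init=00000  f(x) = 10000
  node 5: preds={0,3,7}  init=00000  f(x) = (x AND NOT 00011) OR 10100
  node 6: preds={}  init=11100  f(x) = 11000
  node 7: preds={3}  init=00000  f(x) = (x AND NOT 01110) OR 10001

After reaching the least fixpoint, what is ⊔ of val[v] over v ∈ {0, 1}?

Iteration log — 15 steps:
  step 1. node 0  ⊔preds=00000  new=00000  stable
  step 2. node 1  ⊔preds=00000  new=00111  old=00000  +wl: 
  step 3. node 2  ⊔preds=00111  new=11111  old=00000  +wl: 
  step 4. node 3  ⊔preds=00111  new=10111  old=00000  +wl: 1,2
  step 5. node 4  ⊔preds=10111  new=10000  old=00000  +wl: 3
  step 6. node 5  ⊔preds=10111  new=10100  old=00000  +wl: 
  step 7. node 6  ⊔preds=00000  new=11100  stable
  step 8. node 7  ⊔preds=10111  new=10001  old=00000  +wl: 0,5
  step 9. node 1  ⊔preds=10111  new=10111  old=00111  +wl: 4
  step 10. node 2  ⊔preds=10111  new=11111  stable
  step 11. node 3  ⊔preds=10111  new=10111  stable
  step 12. node 0  ⊔preds=10001  new=10001  old=00000  +wl: 1
  step 13. node 5  ⊔preds=10111  new=10100  stable
  step 14. node 4  ⊔preds=10111  new=10000  stable
  step 15. node 1  ⊔preds=10111  new=10111  stable

Least fixpoint reached:
  node 0: 10001
  node 1: 10111
  node 2: 11111
  node 3: 10111
  node 4: 10000
  node 5: 10100
  node 6: 11100
  node 7: 10001

10111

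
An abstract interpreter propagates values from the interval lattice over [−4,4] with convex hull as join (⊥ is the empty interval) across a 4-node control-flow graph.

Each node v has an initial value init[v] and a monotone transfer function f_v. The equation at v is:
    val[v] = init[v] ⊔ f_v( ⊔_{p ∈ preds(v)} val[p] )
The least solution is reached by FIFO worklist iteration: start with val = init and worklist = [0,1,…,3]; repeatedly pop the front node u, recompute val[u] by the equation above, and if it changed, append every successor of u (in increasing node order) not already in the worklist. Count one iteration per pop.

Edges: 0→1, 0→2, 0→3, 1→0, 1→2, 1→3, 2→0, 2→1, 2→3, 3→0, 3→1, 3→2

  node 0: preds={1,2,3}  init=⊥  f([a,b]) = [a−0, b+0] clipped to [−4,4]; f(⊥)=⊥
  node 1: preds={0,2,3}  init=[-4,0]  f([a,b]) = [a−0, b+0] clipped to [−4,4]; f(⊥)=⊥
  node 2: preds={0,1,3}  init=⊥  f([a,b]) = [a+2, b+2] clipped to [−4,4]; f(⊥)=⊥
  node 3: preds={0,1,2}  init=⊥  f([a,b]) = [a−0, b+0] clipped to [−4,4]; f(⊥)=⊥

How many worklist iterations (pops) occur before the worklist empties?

13

Worklist (13 pops):
  #1 pop 0: in=[-4,0] → [-4,0] (was ⊥); enqueue []
  #2 pop 1: in=[-4,0] → [-4,0] (no change)
  #3 pop 2: in=[-4,0] → [-2,2] (was ⊥); enqueue [0,1]
  #4 pop 3: in=[-4,2] → [-4,2] (was ⊥); enqueue [2]
  #5 pop 0: in=[-4,2] → [-4,2] (was [-4,0]); enqueue [3]
  #6 pop 1: in=[-4,2] → [-4,2] (was [-4,0]); enqueue [0]
  #7 pop 2: in=[-4,2] → [-2,4] (was [-2,2]); enqueue [1]
  #8 pop 3: in=[-4,4] → [-4,4] (was [-4,2]); enqueue [2]
  #9 pop 0: in=[-4,4] → [-4,4] (was [-4,2]); enqueue [3]
  #10 pop 1: in=[-4,4] → [-4,4] (was [-4,2]); enqueue [0]
  #11 pop 2: in=[-4,4] → [-2,4] (no change)
  #12 pop 3: in=[-4,4] → [-4,4] (no change)
  #13 pop 0: in=[-4,4] → [-4,4] (no change)

Fixpoint:
  val[0] = [-4,4]
  val[1] = [-4,4]
  val[2] = [-2,4]
  val[3] = [-4,4]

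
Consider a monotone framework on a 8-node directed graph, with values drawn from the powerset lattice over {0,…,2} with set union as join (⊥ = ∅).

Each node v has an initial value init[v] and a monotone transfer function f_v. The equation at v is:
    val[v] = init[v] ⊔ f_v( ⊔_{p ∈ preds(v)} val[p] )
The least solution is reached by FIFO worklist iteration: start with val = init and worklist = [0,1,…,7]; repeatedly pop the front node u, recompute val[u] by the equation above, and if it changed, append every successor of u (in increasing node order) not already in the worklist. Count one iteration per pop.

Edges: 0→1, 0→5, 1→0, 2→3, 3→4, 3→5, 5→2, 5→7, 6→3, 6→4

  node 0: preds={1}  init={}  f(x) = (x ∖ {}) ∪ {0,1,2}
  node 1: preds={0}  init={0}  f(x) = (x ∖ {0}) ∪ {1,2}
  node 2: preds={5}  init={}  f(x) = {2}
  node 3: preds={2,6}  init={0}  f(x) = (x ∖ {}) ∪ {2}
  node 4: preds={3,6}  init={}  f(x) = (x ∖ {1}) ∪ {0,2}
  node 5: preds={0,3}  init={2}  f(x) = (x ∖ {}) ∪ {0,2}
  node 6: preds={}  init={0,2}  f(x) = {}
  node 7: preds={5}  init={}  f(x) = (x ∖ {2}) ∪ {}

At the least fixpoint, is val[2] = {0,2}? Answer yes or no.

Iteration log — 10 steps:
  step 1. node 0  ⊔preds={0}  new={0,1,2}  old={}  +wl: 
  step 2. node 1  ⊔preds={0,1,2}  new={0,1,2}  old={0}  +wl: 0
  step 3. node 2  ⊔preds={2}  new={2}  old={}  +wl: 
  step 4. node 3  ⊔preds={0,2}  new={0,2}  old={0}  +wl: 
  step 5. node 4  ⊔preds={0,2}  new={0,2}  old={}  +wl: 
  step 6. node 5  ⊔preds={0,1,2}  new={0,1,2}  old={2}  +wl: 2
  step 7. node 6  ⊔preds={}  new={0,2}  stable
  step 8. node 7  ⊔preds={0,1,2}  new={0,1}  old={}  +wl: 
  step 9. node 0  ⊔preds={0,1,2}  new={0,1,2}  stable
  step 10. node 2  ⊔preds={0,1,2}  new={2}  stable

Least fixpoint reached:
  node 0: {0,1,2}
  node 1: {0,1,2}
  node 2: {2}
  node 3: {0,2}
  node 4: {0,2}
  node 5: {0,1,2}
  node 6: {0,2}
  node 7: {0,1}

no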